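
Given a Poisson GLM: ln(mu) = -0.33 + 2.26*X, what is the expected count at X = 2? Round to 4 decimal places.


eta = -0.33 + 2.26 * 2 = 4.1900.
mu = exp(4.1900) = 66.0228.

66.0228


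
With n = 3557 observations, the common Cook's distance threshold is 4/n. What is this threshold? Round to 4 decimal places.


Using the rule of thumb:
Threshold = 4 / 3557 = 0.0011.

0.0011


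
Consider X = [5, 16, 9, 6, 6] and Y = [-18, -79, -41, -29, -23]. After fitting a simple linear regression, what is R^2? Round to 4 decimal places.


After computing the OLS fit (b0=7.4138, b1=-5.4064):
SSres = 22.5887, SStot = 2396.0000.
R^2 = 1 - 22.5887/2396.0000 = 0.9906.

0.9906


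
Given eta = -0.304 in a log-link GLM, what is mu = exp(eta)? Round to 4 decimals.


The inverse log link gives:
mu = exp(-0.304) = 0.7379.

0.7379


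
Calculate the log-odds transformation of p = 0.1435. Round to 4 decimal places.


1 - p = 0.8565.
p/(1-p) = 0.1675.
logit = ln(0.1675) = -1.7865.

-1.7865


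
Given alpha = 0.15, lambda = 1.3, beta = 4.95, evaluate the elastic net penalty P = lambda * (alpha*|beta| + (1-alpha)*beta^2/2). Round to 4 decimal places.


L1 component = 0.15 * |4.95| = 0.7425.
L2 component = 0.85 * 4.95^2 / 2 = 10.4136.
Penalty = 1.3 * (0.7425 + 10.4136) = 1.3 * 11.1561 = 14.5029.

14.5029


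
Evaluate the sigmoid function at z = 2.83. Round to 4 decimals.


exp(-2.8300) = 0.0590.
1 + exp(-z) = 1.0590.
sigmoid = 1/1.0590 = 0.9443.

0.9443


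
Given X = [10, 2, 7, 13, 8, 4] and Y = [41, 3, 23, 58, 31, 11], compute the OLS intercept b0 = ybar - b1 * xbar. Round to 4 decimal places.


Compute b1 = 5.0210 from the OLS formula.
With xbar = 7.3333 and ybar = 27.8333, the intercept is:
b0 = 27.8333 - 5.0210 * 7.3333 = -8.9874.

-8.9874


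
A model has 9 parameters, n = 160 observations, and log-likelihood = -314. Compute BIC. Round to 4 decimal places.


Compute k*ln(n) = 9*ln(160) = 9*5.075174 = 45.676566.
Then -2*loglik = 628.
BIC = 45.676566 + 628 = 673.676566, which rounds to 673.6766.

673.6766


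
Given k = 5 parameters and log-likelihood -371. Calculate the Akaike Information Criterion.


AIC = 2k - 2*loglik = 2(5) - 2(-371).
= 10 + 742 = 752.

752


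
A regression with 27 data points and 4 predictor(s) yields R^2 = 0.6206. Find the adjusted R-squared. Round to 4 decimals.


Using the formula:
(1 - 0.6206) = 0.3794.
Multiply by 26/22: 0.3794 * 26 = 9.8644, then 9.8644 / 22 = 0.4484.
Adj R^2 = 1 - 0.4484 = 0.5516.

0.5516


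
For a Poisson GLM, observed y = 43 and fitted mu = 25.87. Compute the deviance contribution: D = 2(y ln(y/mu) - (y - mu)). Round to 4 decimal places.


Compute y*ln(y/mu) = 43*ln(43/25.87) = 43*0.508116 = 21.848988.
y - mu = 17.13.
D = 2*(21.848988 - (17.13)) = 9.437976, which rounds to 9.4380.

9.4380


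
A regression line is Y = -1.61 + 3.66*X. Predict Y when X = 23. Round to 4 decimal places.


Predicted value:
Y = -1.61 + (3.66)(23) = -1.61 + 84.1800 = 82.5700.

82.5700


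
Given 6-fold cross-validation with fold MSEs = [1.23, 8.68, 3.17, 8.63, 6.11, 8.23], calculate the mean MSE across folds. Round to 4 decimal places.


Sum of fold MSEs = 36.0500.
Average = 36.0500 / 6 = 6.0083.

6.0083


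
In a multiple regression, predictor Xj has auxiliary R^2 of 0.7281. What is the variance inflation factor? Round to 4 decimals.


Using VIF = 1/(1 - R^2_j):
1 - 0.7281 = 0.2719.
VIF = 3.6778.

3.6778


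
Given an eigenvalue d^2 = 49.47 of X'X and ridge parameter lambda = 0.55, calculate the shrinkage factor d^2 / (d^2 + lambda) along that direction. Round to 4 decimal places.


Denominator = d^2 + lambda = 49.47 + 0.55 = 50.0200.
Shrinkage = 49.47 / 50.0200 = 0.9890.

0.9890


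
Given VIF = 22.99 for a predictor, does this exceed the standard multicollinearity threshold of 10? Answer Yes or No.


Compare VIF = 22.99 to the threshold of 10.
22.99 >= 10, so the answer is Yes.

Yes


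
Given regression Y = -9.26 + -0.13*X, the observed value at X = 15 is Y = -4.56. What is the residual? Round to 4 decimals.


Predicted = -9.26 + -0.13 * 15 = -11.2100.
Residual = -4.56 - -11.2100 = 6.6500.

6.6500


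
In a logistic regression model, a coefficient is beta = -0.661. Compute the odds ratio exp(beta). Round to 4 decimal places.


Odds ratio = exp(beta) = exp(-0.661).
= 0.5163.

0.5163


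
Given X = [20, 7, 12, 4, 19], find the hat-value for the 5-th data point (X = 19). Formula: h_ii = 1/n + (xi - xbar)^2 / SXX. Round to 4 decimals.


Mean of X: xbar = 12.4000.
SXX = 201.2000.
For X = 19: h = 1/5 + (19 - 12.4000)^2/201.2000 = 0.4165.

0.4165


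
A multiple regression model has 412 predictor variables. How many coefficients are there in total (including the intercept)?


Total coefficients = number of predictors + 1 (for the intercept).
= 412 + 1 = 413.

413


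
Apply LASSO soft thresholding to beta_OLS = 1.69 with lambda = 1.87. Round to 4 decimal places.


|beta_OLS| = 1.69.
lambda = 1.87.
Since |beta| <= lambda, the coefficient is set to 0.
Result = 0.0000.

0.0000


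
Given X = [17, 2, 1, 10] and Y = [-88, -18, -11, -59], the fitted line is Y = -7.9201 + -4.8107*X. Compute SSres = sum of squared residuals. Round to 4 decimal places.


Predicted values from Y = -7.9201 + -4.8107*X.
Residuals: [1.7020, -0.4585, 1.7308, -2.9729].
SSres = 14.9408.

14.9408


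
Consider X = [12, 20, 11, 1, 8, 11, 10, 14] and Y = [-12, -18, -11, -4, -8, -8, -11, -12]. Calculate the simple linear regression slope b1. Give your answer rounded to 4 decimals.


First compute the means: xbar = 10.8750, ybar = -10.5000.
Then S_xx = sum((xi - xbar)^2) = 200.8750.
S_xy = sum((xi - xbar)(yi - ybar)) = -145.5000.
b1 = S_xy / S_xx = -145.5000 / 200.8750 = -0.7243.

-0.7243


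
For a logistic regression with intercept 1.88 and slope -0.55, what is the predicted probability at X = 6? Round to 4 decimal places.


Compute z = 1.88 + (-0.55)(6) = -1.4200.
exp(-z) = 4.1371.
P = 1/(1 + 4.1371) = 0.1947.

0.1947


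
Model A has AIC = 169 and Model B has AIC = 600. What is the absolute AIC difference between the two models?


|AIC_A - AIC_B| = |169 - 600| = 431.
Model A is preferred (lower AIC).

431


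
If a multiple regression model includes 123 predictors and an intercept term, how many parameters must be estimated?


Including the intercept, the model has 123 predictor coefficients + 1 intercept.
Total = 124.

124


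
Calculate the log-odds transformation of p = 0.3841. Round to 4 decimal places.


Compute the odds: 0.3841/0.6159 = 0.6236.
Take the natural log: ln(0.6236) = -0.4722.

-0.4722


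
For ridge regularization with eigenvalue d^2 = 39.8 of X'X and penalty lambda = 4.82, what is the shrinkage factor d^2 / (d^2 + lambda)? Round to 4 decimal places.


Denominator = d^2 + lambda = 39.8 + 4.82 = 44.6200.
Shrinkage = 39.8 / 44.6200 = 0.8920.

0.8920


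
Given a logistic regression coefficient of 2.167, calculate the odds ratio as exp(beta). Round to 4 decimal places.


exp(2.167) = 8.7320.
So the odds ratio is 8.7320.

8.7320


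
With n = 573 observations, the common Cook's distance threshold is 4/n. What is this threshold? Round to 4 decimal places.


The threshold is 4/n.
4/573 = 0.0070.

0.0070


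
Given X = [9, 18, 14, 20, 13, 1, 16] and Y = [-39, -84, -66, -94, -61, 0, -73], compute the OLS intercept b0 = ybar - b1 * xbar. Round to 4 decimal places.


The slope is b1 = -4.9467.
Sample means are xbar = 13.0000 and ybar = -59.5714.
Intercept: b0 = -59.5714 - (-4.9467)(13.0000) = 4.7359.

4.7359


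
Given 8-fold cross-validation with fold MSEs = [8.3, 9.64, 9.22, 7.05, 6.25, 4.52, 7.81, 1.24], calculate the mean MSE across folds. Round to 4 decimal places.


Add all fold MSEs: 54.0300.
Divide by k = 8: 54.0300/8 = 6.7538.

6.7538


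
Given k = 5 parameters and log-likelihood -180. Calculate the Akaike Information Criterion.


AIC = 2*5 - 2*(-180).
= 10 + 360 = 370.

370


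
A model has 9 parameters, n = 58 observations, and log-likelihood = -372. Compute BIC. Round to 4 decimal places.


Compute k*ln(n) = 9*ln(58) = 9*4.060443 = 36.543987.
Then -2*loglik = 744.
BIC = 36.543987 + 744 = 780.543987, which rounds to 780.5440.

780.5440


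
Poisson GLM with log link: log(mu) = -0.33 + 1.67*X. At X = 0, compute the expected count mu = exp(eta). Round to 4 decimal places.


Linear predictor: eta = -0.33 + (1.67)(0) = -0.3300.
Expected count: mu = exp(-0.3300) = 0.7189.

0.7189


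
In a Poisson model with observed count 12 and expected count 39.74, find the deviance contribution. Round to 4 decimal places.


First: ln(12/39.74) = -1.197452.
Then: 12 * -1.197452 = -14.369424.
y - mu = 12 - 39.74 = -27.74.
D = 2(-14.369424 - -27.74) = 26.741152, which rounds to 26.7412.

26.7412


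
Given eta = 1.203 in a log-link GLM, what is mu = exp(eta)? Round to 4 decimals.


mu = exp(eta) = exp(1.203).
= 3.3301.

3.3301


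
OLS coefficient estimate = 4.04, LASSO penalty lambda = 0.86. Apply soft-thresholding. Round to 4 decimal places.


|beta_OLS| = 4.04.
lambda = 0.86.
Since |beta| > lambda, coefficient = sign(beta)*(|beta| - lambda) = 3.1800.
Result = 3.1800.

3.1800


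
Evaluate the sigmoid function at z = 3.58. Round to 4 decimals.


First, exp(-3.5800) = 0.0279.
Then sigma(z) = 1/(1 + 0.0279) = 0.9729.

0.9729


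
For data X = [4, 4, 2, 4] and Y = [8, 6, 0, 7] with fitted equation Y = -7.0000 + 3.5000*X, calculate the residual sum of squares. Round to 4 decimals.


Compute predicted values, then residuals = yi - yhat_i.
Residuals: [1.0000, -1.0000, 0.0000, 0.0000].
SSres = sum(residual^2) = 2.0000.

2.0000


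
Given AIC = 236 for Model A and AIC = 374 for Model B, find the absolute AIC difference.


Absolute difference = |236 - 374| = 138.
The model with lower AIC (A) is preferred.

138


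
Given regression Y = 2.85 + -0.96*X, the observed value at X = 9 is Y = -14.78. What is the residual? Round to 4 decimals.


Predicted = 2.85 + -0.96 * 9 = -5.7900.
Residual = -14.78 - -5.7900 = -8.9900.

-8.9900


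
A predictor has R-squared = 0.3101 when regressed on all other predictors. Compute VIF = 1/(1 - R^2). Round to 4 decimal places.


VIF = 1 / (1 - 0.3101).
= 1 / 0.6899 = 1.4495.

1.4495


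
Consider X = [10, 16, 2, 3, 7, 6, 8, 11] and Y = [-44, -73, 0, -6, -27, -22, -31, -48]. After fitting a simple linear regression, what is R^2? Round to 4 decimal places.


Fit the OLS line: b0 = 9.7638, b1 = -5.2240.
SSres = 4.8329.
SStot = 3903.8750.
R^2 = 1 - 4.8329/3903.8750 = 0.9988.

0.9988


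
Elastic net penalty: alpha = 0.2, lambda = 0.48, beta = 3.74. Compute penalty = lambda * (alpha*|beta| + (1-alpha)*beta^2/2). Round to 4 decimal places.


Compute:
L1 = 0.2 * 3.74 = 0.7480.
L2 = 0.8 * 3.74^2 / 2 = 5.5950.
Penalty = 0.48 * (0.7480 + 5.5950) = 3.0447.

3.0447


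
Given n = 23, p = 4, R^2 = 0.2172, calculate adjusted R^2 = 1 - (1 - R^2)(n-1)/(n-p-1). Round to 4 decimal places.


Adjusted R^2 = 1 - (1 - R^2) * (n-1)/(n-p-1).
(1 - R^2) = 0.7828.
(n-1)/(n-p-1) = 22/18.
(1 - R^2) * (n-1) = 0.7828 * 22 = 17.2216.
Divide by (n-p-1): 17.2216 / 18 = 0.9568.
Adj R^2 = 1 - 0.9568 = 0.0432.

0.0432


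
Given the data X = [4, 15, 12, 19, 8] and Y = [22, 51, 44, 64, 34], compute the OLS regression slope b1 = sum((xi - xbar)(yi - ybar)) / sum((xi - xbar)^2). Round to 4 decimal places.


Calculate xbar = 11.6000, ybar = 43.0000.
S_xx = 137.2000, S_xy = 375.0000.
Using b1 = S_xy / S_xx = 375.0000 / 137.2000, we get b1 = 2.7332.

2.7332


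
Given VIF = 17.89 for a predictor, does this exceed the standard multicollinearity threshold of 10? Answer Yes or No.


The threshold is 10.
VIF = 17.89 is >= 10.
Multicollinearity indication: Yes.

Yes


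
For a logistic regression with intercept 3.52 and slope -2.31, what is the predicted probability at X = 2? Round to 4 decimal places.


z = 3.52 + -2.31 * 2 = -1.1000.
Sigmoid: P = 1 / (1 + exp(1.1000)) = 0.2497.

0.2497


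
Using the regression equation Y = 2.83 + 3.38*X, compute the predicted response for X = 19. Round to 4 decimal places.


Predicted value:
Y = 2.83 + (3.38)(19) = 2.83 + 64.2200 = 67.0500.

67.0500


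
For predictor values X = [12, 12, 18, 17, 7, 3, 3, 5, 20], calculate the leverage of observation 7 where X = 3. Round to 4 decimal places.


Mean of X: xbar = 10.7778.
SXX = 347.5556.
For X = 3: h = 1/9 + (3 - 10.7778)^2/347.5556 = 0.2852.

0.2852


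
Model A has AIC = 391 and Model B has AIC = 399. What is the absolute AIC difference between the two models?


Absolute difference = |391 - 399| = 8.
The model with lower AIC (A) is preferred.

8


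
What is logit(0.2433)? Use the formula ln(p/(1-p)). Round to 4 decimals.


Compute the odds: 0.2433/0.7567 = 0.3215.
Take the natural log: ln(0.3215) = -1.1347.

-1.1347


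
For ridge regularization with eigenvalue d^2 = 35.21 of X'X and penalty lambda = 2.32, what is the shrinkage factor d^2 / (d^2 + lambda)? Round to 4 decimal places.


d^2 + lambda = 35.21 + 2.32 = 37.5300.
Shrinkage factor = 35.21/37.5300 = 0.9382.

0.9382


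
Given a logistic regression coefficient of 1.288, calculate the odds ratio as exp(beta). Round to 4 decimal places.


Odds ratio = exp(beta) = exp(1.288).
= 3.6255.

3.6255


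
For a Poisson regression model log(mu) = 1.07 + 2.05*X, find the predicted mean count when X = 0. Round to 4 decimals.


Compute eta = 1.07 + 2.05 * 0 = 1.0700.
Apply inverse link: mu = e^1.0700 = 2.9154.

2.9154


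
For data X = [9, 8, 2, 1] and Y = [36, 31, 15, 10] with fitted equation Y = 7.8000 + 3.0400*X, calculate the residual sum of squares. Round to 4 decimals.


Predicted values from Y = 7.8000 + 3.0400*X.
Residuals: [0.8400, -1.1200, 1.1200, -0.8400].
SSres = 3.9200.

3.9200


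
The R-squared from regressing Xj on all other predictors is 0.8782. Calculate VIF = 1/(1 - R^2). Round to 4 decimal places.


Using VIF = 1/(1 - R^2_j):
1 - 0.8782 = 0.1218.
VIF = 8.2102.

8.2102


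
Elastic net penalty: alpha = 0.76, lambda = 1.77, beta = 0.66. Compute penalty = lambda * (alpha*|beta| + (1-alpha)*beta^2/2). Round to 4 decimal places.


Compute:
L1 = 0.76 * 0.66 = 0.5016.
L2 = 0.24 * 0.66^2 / 2 = 0.0523.
Penalty = 1.77 * (0.5016 + 0.0523) = 0.9804.

0.9804


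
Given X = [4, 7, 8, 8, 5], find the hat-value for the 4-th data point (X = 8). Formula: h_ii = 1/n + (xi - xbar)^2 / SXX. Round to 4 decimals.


Mean of X: xbar = 6.4000.
SXX = 13.2000.
For X = 8: h = 1/5 + (8 - 6.4000)^2/13.2000 = 0.3939.

0.3939


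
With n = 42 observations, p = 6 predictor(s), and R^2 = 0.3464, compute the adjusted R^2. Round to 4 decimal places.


Adjusted R^2 = 1 - (1 - R^2) * (n-1)/(n-p-1).
(1 - R^2) = 0.6536.
(n-1)/(n-p-1) = 41/35.
(1 - R^2) * (n-1) = 0.6536 * 41 = 26.7976.
Divide by (n-p-1): 26.7976 / 35 = 0.7656.
Adj R^2 = 1 - 0.7656 = 0.2344.

0.2344


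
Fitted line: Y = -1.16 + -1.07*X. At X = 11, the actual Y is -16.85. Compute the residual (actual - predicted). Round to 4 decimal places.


Predicted = -1.16 + -1.07 * 11 = -12.9300.
Residual = -16.85 - -12.9300 = -3.9200.

-3.9200


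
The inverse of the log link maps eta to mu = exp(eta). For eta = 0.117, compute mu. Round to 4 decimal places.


mu = exp(eta) = exp(0.117).
= 1.1241.

1.1241


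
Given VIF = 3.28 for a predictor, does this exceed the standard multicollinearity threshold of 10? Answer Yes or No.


Check: VIF = 3.28 vs threshold = 10.
Since 3.28 < 10, the answer is No.

No


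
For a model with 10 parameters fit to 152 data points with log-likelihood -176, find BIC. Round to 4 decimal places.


k * ln(n) = 10 * ln(152) = 10 * 5.023881 = 50.238810.
-2 * loglik = -2 * (-176) = 352.
BIC = 50.238810 + 352 = 402.238810, which rounds to 402.2388.

402.2388


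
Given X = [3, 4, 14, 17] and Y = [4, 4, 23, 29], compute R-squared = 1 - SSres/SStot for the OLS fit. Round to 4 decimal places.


Fit the OLS line: b0 = -2.4060, b1 = 1.8322.
SSres = 1.8054.
SStot = 502.0000.
R^2 = 1 - 1.8054/502.0000 = 0.9964.

0.9964


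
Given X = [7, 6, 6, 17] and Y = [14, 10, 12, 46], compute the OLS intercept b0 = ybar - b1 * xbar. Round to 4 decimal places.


The slope is b1 = 3.1860.
Sample means are xbar = 9.0000 and ybar = 20.5000.
Intercept: b0 = 20.5000 - (3.1860)(9.0000) = -8.1744.

-8.1744


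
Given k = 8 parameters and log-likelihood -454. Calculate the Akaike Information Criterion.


Compute:
2k = 2*8 = 16.
-2*loglik = -2*(-454) = 908.
AIC = 16 + 908 = 924.

924


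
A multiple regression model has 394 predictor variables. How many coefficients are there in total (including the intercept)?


Each predictor gets one coefficient, plus one intercept.
Total parameters = 394 + 1 = 395.

395


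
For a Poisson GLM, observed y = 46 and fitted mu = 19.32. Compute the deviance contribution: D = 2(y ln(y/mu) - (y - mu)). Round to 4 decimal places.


First: ln(46/19.32) = 0.867501.
Then: 46 * 0.867501 = 39.905046.
y - mu = 46 - 19.32 = 26.68.
D = 2(39.905046 - 26.68) = 26.450092, which rounds to 26.4501.

26.4501


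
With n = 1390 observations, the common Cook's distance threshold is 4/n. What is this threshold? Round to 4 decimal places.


Cook's distance cutoff = 4/n = 4/1390.
= 0.0029.

0.0029


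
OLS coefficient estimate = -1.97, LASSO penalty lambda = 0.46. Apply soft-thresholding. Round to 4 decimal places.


Check: |-1.97| = 1.97 vs lambda = 0.46.
Since |beta| > lambda, coefficient = sign(beta)*(|beta| - lambda) = -1.5100.
Soft-thresholded coefficient = -1.5100.

-1.5100


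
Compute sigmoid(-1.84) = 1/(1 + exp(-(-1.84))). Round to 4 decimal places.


Compute exp(1.8400) = 6.2965.
Sigmoid = 1 / (1 + 6.2965) = 1 / 7.2965 = 0.1371.

0.1371


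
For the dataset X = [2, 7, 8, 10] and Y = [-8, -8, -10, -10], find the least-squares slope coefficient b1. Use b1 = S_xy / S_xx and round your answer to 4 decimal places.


Calculate xbar = 6.7500, ybar = -9.0000.
S_xx = 34.7500, S_xy = -9.0000.
Using b1 = S_xy / S_xx = -9.0000 / 34.7500, we get b1 = -0.2590.

-0.2590


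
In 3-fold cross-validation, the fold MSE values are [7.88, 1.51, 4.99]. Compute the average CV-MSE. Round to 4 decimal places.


Sum of fold MSEs = 14.3800.
Average = 14.3800 / 3 = 4.7933.

4.7933


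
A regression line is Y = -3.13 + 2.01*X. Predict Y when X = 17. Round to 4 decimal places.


Plug X = 17 into Y = -3.13 + 2.01*X:
Y = -3.13 + 34.1700 = 31.0400.

31.0400


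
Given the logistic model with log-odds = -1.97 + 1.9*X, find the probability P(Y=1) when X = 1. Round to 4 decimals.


z = -1.97 + 1.9 * 1 = -0.0700.
Sigmoid: P = 1 / (1 + exp(0.0700)) = 0.4825.

0.4825


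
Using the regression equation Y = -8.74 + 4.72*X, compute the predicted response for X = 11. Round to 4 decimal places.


Predicted value:
Y = -8.74 + (4.72)(11) = -8.74 + 51.9200 = 43.1800.

43.1800


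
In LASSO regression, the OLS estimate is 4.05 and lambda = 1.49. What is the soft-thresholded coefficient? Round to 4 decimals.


Absolute value: |4.05| = 4.05.
Compare to lambda = 1.49.
Since |beta| > lambda, coefficient = sign(beta)*(|beta| - lambda) = 2.5600.

2.5600


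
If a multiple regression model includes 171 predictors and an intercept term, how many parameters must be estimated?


Each predictor gets one coefficient, plus one intercept.
Total parameters = 171 + 1 = 172.

172


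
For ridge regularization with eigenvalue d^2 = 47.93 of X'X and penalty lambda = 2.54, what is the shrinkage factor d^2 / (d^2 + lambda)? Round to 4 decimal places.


d^2 + lambda = 47.93 + 2.54 = 50.4700.
Shrinkage factor = 47.93/50.4700 = 0.9497.

0.9497


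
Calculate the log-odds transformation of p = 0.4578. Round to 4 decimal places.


The odds are p/(1-p) = 0.4578 / 0.5422 = 0.8443.
logit(p) = ln(0.8443) = -0.1692.

-0.1692


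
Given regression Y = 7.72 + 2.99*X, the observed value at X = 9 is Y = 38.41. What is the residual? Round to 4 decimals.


Fitted value at X = 9 is yhat = 7.72 + 2.99*9 = 34.6300.
Residual = 38.41 - 34.6300 = 3.7800.

3.7800


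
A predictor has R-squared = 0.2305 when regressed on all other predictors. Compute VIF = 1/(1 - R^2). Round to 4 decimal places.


VIF = 1 / (1 - 0.2305).
= 1 / 0.7695 = 1.2995.

1.2995


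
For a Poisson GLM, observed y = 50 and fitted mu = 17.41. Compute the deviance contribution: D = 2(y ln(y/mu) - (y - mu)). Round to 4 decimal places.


y/mu = 50/17.41 = 2.871913 (approx.), and ln(50/17.41) = 1.054978.
y * ln(y/mu) = 50 * 1.054978 = 52.748900.
y - mu = 32.59.
D = 2 * (52.748900 - 32.59) = 40.317800, which rounds to 40.3178.

40.3178


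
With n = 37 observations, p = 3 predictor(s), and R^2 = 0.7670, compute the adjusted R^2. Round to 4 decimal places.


Adjusted R^2 = 1 - (1 - R^2) * (n-1)/(n-p-1).
(1 - R^2) = 0.2330.
(n-1)/(n-p-1) = 36/33.
(1 - R^2) * (n-1) = 0.2330 * 36 = 8.3880.
Divide by (n-p-1): 8.3880 / 33 = 0.2542.
Adj R^2 = 1 - 0.2542 = 0.7458.

0.7458


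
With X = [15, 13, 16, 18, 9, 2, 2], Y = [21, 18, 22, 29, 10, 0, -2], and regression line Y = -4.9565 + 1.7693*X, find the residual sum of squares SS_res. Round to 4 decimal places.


Compute predicted values, then residuals = yi - yhat_i.
Residuals: [-0.5830, -0.0444, -1.3523, 2.1091, -0.9672, 1.4179, -0.5821].
SSres = sum(residual^2) = 9.9036.

9.9036


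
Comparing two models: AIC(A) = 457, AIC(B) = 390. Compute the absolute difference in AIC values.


|AIC_A - AIC_B| = |457 - 390| = 67.
Model B is preferred (lower AIC).

67


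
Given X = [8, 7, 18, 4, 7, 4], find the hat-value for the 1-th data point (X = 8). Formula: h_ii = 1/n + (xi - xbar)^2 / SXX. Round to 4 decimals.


Mean of X: xbar = 8.0000.
SXX = 134.0000.
For X = 8: h = 1/6 + (8 - 8.0000)^2/134.0000 = 0.1667.

0.1667


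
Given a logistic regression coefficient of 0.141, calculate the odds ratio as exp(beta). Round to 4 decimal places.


exp(0.141) = 1.1514.
So the odds ratio is 1.1514.

1.1514


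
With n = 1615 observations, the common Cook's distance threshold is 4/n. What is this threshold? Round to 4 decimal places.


Cook's distance cutoff = 4/n = 4/1615.
= 0.0025.

0.0025


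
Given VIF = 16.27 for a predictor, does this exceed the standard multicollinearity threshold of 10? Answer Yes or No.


Compare VIF = 16.27 to the threshold of 10.
16.27 >= 10, so the answer is Yes.

Yes


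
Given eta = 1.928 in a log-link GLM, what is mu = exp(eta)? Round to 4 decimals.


mu = exp(eta) = exp(1.928).
= 6.8757.

6.8757


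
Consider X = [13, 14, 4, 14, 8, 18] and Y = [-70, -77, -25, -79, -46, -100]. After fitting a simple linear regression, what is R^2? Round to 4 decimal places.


Fit the OLS line: b0 = -3.2083, b1 = -5.3204.
SSres = 9.1829.
SStot = 3542.8333.
R^2 = 1 - 9.1829/3542.8333 = 0.9974.

0.9974


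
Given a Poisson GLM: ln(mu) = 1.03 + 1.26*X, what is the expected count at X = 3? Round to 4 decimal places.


Linear predictor: eta = 1.03 + (1.26)(3) = 4.8100.
Expected count: mu = exp(4.8100) = 122.7316.

122.7316


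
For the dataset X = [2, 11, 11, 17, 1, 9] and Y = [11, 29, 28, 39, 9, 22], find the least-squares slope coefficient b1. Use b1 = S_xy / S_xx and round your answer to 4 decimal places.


Calculate xbar = 8.5000, ybar = 23.0000.
S_xx = 183.5000, S_xy = 346.0000.
Using b1 = S_xy / S_xx = 346.0000 / 183.5000, we get b1 = 1.8856.

1.8856


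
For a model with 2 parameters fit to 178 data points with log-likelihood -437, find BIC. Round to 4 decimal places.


ln(178) = 5.181784.
k * ln(n) = 2 * 5.181784 = 10.363568.
-2L = 874.
BIC = 10.363568 + 874 = 884.363568, which rounds to 884.3636.

884.3636


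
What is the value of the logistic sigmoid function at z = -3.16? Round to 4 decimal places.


Compute exp(3.1600) = 23.5706.
Sigmoid = 1 / (1 + 23.5706) = 1 / 24.5706 = 0.0407.

0.0407


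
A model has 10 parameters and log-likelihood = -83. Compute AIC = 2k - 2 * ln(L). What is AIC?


AIC = 2k - 2*loglik = 2(10) - 2(-83).
= 20 + 166 = 186.

186


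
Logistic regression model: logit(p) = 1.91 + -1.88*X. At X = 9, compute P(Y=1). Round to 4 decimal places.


Linear predictor: z = 1.91 + -1.88 * 9 = -15.0100.
P = 1/(1 + exp(15.0100)) = 1/(1 + 3301871.5433) = 0.0000.

0.0000


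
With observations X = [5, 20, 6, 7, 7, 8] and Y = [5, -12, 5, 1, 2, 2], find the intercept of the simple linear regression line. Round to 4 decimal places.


Compute b1 = -1.1270 from the OLS formula.
With xbar = 8.8333 and ybar = 0.5000, the intercept is:
b0 = 0.5000 - -1.1270 * 8.8333 = 10.4553.

10.4553


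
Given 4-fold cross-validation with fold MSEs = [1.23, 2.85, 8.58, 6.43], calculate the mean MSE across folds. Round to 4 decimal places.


Total MSE across folds = 19.0900.
CV-MSE = 19.0900/4 = 4.7725.

4.7725


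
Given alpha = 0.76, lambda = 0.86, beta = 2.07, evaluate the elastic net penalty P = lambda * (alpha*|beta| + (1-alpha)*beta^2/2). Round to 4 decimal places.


L1 component = 0.76 * |2.07| = 1.5732.
L2 component = 0.24 * 2.07^2 / 2 = 0.5142.
Penalty = 0.86 * (1.5732 + 0.5142) = 0.86 * 2.0874 = 1.7952.

1.7952


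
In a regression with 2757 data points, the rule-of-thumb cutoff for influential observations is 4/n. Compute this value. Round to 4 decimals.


The threshold is 4/n.
4/2757 = 0.0015.

0.0015


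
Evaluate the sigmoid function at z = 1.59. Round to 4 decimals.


exp(-1.5900) = 0.2039.
1 + exp(-z) = 1.2039.
sigmoid = 1/1.2039 = 0.8306.

0.8306


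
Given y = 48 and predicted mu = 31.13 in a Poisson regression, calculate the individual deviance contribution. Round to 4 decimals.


First: ln(48/31.13) = 0.433029.
Then: 48 * 0.433029 = 20.785392.
y - mu = 48 - 31.13 = 16.87.
D = 2(20.785392 - 16.87) = 7.830784, which rounds to 7.8308.

7.8308


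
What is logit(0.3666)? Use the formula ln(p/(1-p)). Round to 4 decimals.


The odds are p/(1-p) = 0.3666 / 0.6334 = 0.5788.
logit(p) = ln(0.5788) = -0.5468.

-0.5468


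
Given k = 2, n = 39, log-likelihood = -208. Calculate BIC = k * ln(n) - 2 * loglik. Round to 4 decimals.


k * ln(n) = 2 * ln(39) = 2 * 3.663562 = 7.327124.
-2 * loglik = -2 * (-208) = 416.
BIC = 7.327124 + 416 = 423.327124, which rounds to 423.3271.

423.3271


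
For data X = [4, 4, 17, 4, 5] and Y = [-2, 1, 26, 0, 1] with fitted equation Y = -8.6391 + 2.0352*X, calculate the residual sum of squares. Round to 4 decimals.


For each point, residual = actual - predicted.
Residuals: [-1.5017, 1.4983, 0.0407, 0.4983, -0.5369].
Sum of squared residuals = 5.0382.

5.0382


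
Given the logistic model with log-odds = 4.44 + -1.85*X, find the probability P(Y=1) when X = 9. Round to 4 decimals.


z = 4.44 + -1.85 * 9 = -12.2100.
Sigmoid: P = 1 / (1 + exp(12.2100)) = 0.0000.

0.0000


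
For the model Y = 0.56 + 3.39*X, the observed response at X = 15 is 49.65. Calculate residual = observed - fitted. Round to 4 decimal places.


Compute yhat = 0.56 + (3.39)(15) = 51.4100.
Residual = actual - predicted = 49.65 - 51.4100 = -1.7600.

-1.7600


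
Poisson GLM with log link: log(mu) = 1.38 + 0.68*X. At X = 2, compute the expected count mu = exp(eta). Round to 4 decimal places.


eta = 1.38 + 0.68 * 2 = 2.7400.
mu = exp(2.7400) = 15.4870.

15.4870


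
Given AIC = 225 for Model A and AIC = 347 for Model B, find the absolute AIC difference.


Compute |225 - 347| = 122.
Model A has the smaller AIC.

122


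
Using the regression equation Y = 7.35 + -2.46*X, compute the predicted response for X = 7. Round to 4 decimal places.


Plug X = 7 into Y = 7.35 + -2.46*X:
Y = 7.35 + -17.2200 = -9.8700.

-9.8700


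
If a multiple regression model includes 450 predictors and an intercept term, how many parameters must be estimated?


Including the intercept, the model has 450 predictor coefficients + 1 intercept.
Total = 451.

451


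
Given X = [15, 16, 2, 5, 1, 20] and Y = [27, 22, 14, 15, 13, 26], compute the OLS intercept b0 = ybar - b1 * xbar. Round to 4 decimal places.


First find the slope: b1 = 0.7330.
Means: xbar = 9.8333, ybar = 19.5000.
b0 = ybar - b1 * xbar = 19.5000 - 0.7330 * 9.8333 = 12.2922.

12.2922


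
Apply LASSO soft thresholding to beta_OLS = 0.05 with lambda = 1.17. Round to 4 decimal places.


Absolute value: |0.05| = 0.05.
Compare to lambda = 1.17.
Since |beta| <= lambda, the coefficient is set to 0.

0.0000


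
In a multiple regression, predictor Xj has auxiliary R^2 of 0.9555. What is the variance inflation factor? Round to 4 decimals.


Denominator: 1 - 0.9555 = 0.0445.
VIF = 1 / 0.0445 = 22.4719.

22.4719


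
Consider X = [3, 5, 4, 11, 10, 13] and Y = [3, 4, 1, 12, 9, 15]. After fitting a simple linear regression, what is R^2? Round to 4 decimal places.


After computing the OLS fit (b0=-2.5573, b1=1.2901):
SSres = 7.9847, SStot = 153.3333.
R^2 = 1 - 7.9847/153.3333 = 0.9479.

0.9479


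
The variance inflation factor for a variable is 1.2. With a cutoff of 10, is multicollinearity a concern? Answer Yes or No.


Check: VIF = 1.2 vs threshold = 10.
Since 1.2 < 10, the answer is No.

No


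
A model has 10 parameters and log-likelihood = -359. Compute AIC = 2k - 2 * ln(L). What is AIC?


AIC = 2k - 2*loglik = 2(10) - 2(-359).
= 20 + 718 = 738.

738


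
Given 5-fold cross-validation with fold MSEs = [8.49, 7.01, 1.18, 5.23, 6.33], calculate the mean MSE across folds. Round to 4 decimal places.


Total MSE across folds = 28.2400.
CV-MSE = 28.2400/5 = 5.6480.

5.6480


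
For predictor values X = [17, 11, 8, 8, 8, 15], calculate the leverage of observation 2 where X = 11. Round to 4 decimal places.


n = 6, xbar = 11.1667.
SXX = sum((xi - xbar)^2) = 78.8333.
h = 1/6 + (11 - 11.1667)^2 / 78.8333 = 0.1670.

0.1670


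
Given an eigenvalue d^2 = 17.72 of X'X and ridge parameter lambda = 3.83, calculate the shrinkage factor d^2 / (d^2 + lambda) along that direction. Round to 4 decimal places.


d^2 + lambda = 17.72 + 3.83 = 21.5500.
Shrinkage factor = 17.72/21.5500 = 0.8223.

0.8223


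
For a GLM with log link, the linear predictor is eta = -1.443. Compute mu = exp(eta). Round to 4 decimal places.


Apply the inverse link:
mu = e^-1.443 = 0.2362.

0.2362


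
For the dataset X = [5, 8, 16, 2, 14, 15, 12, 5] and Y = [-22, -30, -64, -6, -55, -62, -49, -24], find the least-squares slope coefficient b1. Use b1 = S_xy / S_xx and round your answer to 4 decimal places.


The sample means are xbar = 9.6250 and ybar = -39.0000.
Compute S_xx = 197.8750 and S_xy = -791.0000.
Slope b1 = S_xy / S_xx = -791.0000 / 197.8750 = -3.9975.

-3.9975


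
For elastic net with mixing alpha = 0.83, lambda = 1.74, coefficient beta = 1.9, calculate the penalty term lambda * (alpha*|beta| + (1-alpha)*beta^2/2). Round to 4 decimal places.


alpha * |beta| = 0.83 * 1.9 = 1.5770.
(1-alpha) * beta^2/2 = 0.17 * 3.6100/2 = 0.3069.
Total = 1.74 * (1.5770 + 0.3069) = 3.2779.

3.2779


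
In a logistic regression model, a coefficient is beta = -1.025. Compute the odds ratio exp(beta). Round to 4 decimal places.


Odds ratio = exp(beta) = exp(-1.025).
= 0.3588.

0.3588


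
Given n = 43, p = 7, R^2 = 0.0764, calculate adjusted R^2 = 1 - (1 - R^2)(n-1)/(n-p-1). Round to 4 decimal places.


Using the formula:
(1 - 0.0764) = 0.9236.
Multiply by 42/35: 0.9236 * 42 = 38.7912, then 38.7912 / 35 = 1.1083.
Adj R^2 = 1 - 1.1083 = -0.1083.

-0.1083


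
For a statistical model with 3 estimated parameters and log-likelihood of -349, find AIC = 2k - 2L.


Compute:
2k = 2*3 = 6.
-2*loglik = -2*(-349) = 698.
AIC = 6 + 698 = 704.

704


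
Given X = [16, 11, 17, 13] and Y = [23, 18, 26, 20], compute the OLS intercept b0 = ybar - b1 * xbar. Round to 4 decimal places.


The slope is b1 = 1.2418.
Sample means are xbar = 14.2500 and ybar = 21.7500.
Intercept: b0 = 21.7500 - (1.2418)(14.2500) = 4.0549.

4.0549


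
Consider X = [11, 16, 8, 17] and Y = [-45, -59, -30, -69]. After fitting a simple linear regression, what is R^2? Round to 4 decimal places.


The fitted line is Y = 0.5278 + -3.9444*X.
SSres = 24.5833, SStot = 864.7500.
R^2 = 1 - SSres/SStot = 0.9716.

0.9716


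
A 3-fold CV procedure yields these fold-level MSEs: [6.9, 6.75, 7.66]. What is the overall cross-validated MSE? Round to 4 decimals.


Sum of fold MSEs = 21.3100.
Average = 21.3100 / 3 = 7.1033.

7.1033


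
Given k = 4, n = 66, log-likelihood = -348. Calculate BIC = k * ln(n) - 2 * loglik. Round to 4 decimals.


k * ln(n) = 4 * ln(66) = 4 * 4.189655 = 16.758620.
-2 * loglik = -2 * (-348) = 696.
BIC = 16.758620 + 696 = 712.758620, which rounds to 712.7586.

712.7586


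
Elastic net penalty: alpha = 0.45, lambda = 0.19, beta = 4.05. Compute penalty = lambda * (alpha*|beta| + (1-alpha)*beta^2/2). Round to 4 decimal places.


L1 component = 0.45 * |4.05| = 1.8225.
L2 component = 0.55 * 4.05^2 / 2 = 4.5107.
Penalty = 0.19 * (1.8225 + 4.5107) = 0.19 * 6.3332 = 1.2033.

1.2033


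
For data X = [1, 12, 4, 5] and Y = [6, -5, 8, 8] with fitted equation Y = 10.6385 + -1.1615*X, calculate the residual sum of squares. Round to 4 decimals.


Compute predicted values, then residuals = yi - yhat_i.
Residuals: [-3.4770, -1.7005, 2.0075, 3.1690].
SSres = sum(residual^2) = 29.0538.

29.0538


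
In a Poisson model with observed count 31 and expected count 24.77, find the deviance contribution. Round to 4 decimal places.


Compute y*ln(y/mu) = 31*ln(31/24.77) = 31*0.224354 = 6.954974.
y - mu = 6.23.
D = 2*(6.954974 - (6.23)) = 1.449948, which rounds to 1.4499.

1.4499


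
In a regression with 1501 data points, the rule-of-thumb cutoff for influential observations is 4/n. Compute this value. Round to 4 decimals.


The threshold is 4/n.
4/1501 = 0.0027.

0.0027


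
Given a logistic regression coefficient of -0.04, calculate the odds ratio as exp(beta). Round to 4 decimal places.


The odds ratio is computed as:
OR = e^(-0.04) = 0.9608.

0.9608


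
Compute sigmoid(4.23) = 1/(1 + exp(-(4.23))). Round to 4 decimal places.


exp(-4.2300) = 0.0146.
1 + exp(-z) = 1.0146.
sigmoid = 1/1.0146 = 0.9857.

0.9857


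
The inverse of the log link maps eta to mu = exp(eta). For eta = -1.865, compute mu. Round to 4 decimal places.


Apply the inverse link:
mu = e^-1.865 = 0.1549.

0.1549


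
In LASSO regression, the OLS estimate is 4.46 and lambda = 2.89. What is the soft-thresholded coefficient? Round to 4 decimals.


|beta_OLS| = 4.46.
lambda = 2.89.
Since |beta| > lambda, coefficient = sign(beta)*(|beta| - lambda) = 1.5700.
Result = 1.5700.

1.5700


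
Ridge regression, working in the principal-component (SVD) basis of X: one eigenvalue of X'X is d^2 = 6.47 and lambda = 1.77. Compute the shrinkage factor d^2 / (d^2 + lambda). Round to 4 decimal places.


d^2 + lambda = 6.47 + 1.77 = 8.2400.
Shrinkage factor = 6.47/8.2400 = 0.7852.

0.7852


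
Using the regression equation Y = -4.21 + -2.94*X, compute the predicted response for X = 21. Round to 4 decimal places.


Plug X = 21 into Y = -4.21 + -2.94*X:
Y = -4.21 + -61.7400 = -65.9500.

-65.9500


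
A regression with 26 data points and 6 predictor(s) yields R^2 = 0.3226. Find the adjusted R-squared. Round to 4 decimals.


Using the formula:
(1 - 0.3226) = 0.6774.
Multiply by 25/19: 0.6774 * 25 = 16.9350, then 16.9350 / 19 = 0.8913.
Adj R^2 = 1 - 0.8913 = 0.1087.

0.1087


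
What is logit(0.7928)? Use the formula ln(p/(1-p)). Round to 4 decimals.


Compute the odds: 0.7928/0.2072 = 3.8263.
Take the natural log: ln(3.8263) = 1.3419.

1.3419


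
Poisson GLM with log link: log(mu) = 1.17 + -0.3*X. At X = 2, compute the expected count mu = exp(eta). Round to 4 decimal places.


Linear predictor: eta = 1.17 + (-0.3)(2) = 0.5700.
Expected count: mu = exp(0.5700) = 1.7683.

1.7683


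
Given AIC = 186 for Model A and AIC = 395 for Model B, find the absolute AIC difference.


Absolute difference = |186 - 395| = 209.
The model with lower AIC (A) is preferred.

209


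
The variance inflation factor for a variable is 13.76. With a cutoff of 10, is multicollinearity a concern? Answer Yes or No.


Compare VIF = 13.76 to the threshold of 10.
13.76 >= 10, so the answer is Yes.

Yes


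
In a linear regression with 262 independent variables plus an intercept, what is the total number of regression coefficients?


Each predictor gets one coefficient, plus one intercept.
Total parameters = 262 + 1 = 263.

263


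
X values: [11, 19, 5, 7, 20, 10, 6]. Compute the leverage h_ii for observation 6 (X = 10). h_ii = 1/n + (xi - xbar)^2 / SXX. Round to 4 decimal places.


Mean of X: xbar = 11.1429.
SXX = 222.8571.
For X = 10: h = 1/7 + (10 - 11.1429)^2/222.8571 = 0.1487.

0.1487


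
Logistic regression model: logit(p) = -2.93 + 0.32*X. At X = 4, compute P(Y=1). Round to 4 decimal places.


Compute z = -2.93 + (0.32)(4) = -1.6500.
exp(-z) = 5.2070.
P = 1/(1 + 5.2070) = 0.1611.

0.1611


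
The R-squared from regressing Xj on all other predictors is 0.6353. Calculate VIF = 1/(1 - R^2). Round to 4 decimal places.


Using VIF = 1/(1 - R^2_j):
1 - 0.6353 = 0.3647.
VIF = 2.7420.

2.7420


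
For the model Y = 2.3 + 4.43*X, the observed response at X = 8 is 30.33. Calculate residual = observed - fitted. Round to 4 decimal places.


Compute yhat = 2.3 + (4.43)(8) = 37.7400.
Residual = actual - predicted = 30.33 - 37.7400 = -7.4100.

-7.4100


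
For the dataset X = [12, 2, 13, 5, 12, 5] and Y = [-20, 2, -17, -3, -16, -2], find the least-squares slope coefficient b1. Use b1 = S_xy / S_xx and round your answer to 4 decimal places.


The sample means are xbar = 8.1667 and ybar = -9.3333.
Compute S_xx = 110.8333 and S_xy = -216.6667.
Slope b1 = S_xy / S_xx = -216.6667 / 110.8333 = -1.9549.

-1.9549


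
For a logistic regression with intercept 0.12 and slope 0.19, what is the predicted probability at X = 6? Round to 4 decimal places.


Compute z = 0.12 + (0.19)(6) = 1.2600.
exp(-z) = 0.2837.
P = 1/(1 + 0.2837) = 0.7790.

0.7790


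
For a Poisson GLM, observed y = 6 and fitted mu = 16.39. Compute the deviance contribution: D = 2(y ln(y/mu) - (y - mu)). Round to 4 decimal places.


y/mu = 6/16.39 = 0.366077 (approx.), and ln(6/16.39) = -1.004912.
y * ln(y/mu) = 6 * -1.004912 = -6.029472.
y - mu = -10.39.
D = 2 * (-6.029472 - -10.39) = 8.721056, which rounds to 8.7211.

8.7211


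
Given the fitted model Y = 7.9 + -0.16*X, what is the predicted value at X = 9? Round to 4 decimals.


Predicted value:
Y = 7.9 + (-0.16)(9) = 7.9 + -1.4400 = 6.4600.

6.4600


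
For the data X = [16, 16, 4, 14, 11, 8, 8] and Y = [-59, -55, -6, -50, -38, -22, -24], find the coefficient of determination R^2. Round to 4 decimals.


The fitted line is Y = 10.8571 + -4.2857*X.
SSres = 15.1429, SStot = 2329.4286.
R^2 = 1 - SSres/SStot = 0.9935.

0.9935


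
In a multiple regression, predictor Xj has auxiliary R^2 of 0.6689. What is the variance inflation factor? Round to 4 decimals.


Using VIF = 1/(1 - R^2_j):
1 - 0.6689 = 0.3311.
VIF = 3.0202.

3.0202


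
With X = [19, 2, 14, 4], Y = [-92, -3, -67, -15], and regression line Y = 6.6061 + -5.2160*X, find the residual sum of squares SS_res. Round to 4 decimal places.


Predicted values from Y = 6.6061 + -5.2160*X.
Residuals: [0.4979, 0.8259, -0.5821, -0.7421].
SSres = 1.8196.

1.8196


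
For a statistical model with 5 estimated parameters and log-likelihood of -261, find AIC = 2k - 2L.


Compute:
2k = 2*5 = 10.
-2*loglik = -2*(-261) = 522.
AIC = 10 + 522 = 532.

532


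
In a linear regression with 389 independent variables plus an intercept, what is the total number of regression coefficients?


Each predictor gets one coefficient, plus one intercept.
Total parameters = 389 + 1 = 390.

390
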